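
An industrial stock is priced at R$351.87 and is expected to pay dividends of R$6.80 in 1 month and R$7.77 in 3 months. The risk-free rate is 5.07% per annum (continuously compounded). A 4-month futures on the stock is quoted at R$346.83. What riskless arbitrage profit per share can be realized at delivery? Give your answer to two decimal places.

R$3.65 per share

PV(dividends) I = 6.80·e^(−0.0507·1/12) + 7.77·e^(−0.0507·3/12) = 14.4435
Fair futures F* = (S − I)·e^(rT) = (351.87 − 14.4435)·e^0.016900 = 337.4265 × 1.017044 = 343.1776
Market R$346.83 > fair 343.1776: forward overpriced → cash-and-carry (borrow at r, buy the stock and collect the dividends, short the forward).
Profit at T = |F_mkt − F*| = |346.83 − 343.1776| = R$3.65 per share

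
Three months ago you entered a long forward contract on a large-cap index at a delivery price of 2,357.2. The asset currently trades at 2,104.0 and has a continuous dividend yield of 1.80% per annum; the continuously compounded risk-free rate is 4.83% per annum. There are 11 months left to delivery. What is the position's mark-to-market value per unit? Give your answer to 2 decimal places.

-185.54

Current fair forward for the remaining 11 months: F = S·e^((r − q)·T), (r − q) = 0.0483 − 0.0180 = 0.0303
F = 2104.0 · e^(0.0303 × 11/12) = 2104.0 × 1.02816432 = 2163.2577
Value of long forward = (F − K)·e^(−rT) = (2163.2577 − 2357.2) · e^(−0.0483·11/12)
= -193.9423 × 0.95669083 = -185.54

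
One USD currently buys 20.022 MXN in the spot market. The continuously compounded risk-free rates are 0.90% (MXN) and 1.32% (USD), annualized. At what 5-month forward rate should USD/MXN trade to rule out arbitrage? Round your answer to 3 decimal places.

F = S·e^((r_MXN − r_USD)T) = 20.022 · e^((0.0090 − 0.0132) × 5/12)
= 20.022 · e^-0.001750 = 20.022 × 0.998252
F = 19.987 MXN per USD

19.987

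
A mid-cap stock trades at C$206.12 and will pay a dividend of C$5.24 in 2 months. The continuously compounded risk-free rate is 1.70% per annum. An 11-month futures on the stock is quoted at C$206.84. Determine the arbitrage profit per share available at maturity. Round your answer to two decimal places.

C$2.79 per share

PV(dividends) I = 5.24·e^(−0.0170·2/12) = 5.2252
Fair futures F* = (S − I)·e^(rT) = (206.12 − 5.2252)·e^0.015583 = 200.8948 × 1.015705 = 204.0499
Market C$206.84 > fair 204.0499: forward overpriced → cash-and-carry (borrow at r, buy the stock and collect the dividends, short the forward).
Profit at T = |F_mkt − F*| = |206.84 − 204.0499| = C$2.79 per share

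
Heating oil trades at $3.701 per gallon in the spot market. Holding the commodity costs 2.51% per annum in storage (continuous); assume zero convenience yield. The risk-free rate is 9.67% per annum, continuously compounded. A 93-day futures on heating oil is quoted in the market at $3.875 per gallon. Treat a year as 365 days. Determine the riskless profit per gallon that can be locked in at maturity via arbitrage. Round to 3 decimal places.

$0.057 per gallon

Fair futures: F* = S·e^(carry·T), with carry = (r + u) = 0.0967 + 0.0251 = 0.1218
F* = 3.701 · e^(0.1218 × 93/365) = 3.701 · e^0.031034 = 3.701 × 1.031521 = $3.8177
Market $3.875 > fair $3.8177: forward overpriced → cash-and-carry (buy spot, short the forward).
At maturity, profit = |F_mkt − F*| = |3.875 − 3.8177| = $0.057 per gallon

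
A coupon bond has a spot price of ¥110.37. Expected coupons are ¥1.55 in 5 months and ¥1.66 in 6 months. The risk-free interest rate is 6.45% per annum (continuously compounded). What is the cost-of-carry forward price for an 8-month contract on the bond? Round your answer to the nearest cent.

¥111.97

PV(coupons) I = 1.55·e^(−0.0645·5/12) + 1.66·e^(−0.0645·6/12)
I = 1.5089 + 1.6073 = 3.1162
F = (S − I)·e^(rT) = (110.37 − 3.1162) · e^(0.0645·8/12)
= 107.2538 · e^0.043000 = 107.2538 × 1.043938 = ¥111.97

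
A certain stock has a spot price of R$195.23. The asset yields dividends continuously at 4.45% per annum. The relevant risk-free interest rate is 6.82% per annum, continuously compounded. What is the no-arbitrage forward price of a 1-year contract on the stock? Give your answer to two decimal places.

F = S·e^((r − q)T) = 195.23 · e^((0.0682 − 0.0445) × 1)
= 195.23 · e^0.023700 = 195.23 × 1.023983
F = R$199.91

R$199.91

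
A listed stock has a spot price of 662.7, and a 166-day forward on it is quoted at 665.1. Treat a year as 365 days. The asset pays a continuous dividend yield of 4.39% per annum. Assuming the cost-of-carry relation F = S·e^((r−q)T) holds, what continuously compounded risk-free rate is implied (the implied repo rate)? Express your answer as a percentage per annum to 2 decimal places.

5.18%

From F = S·e^((r−q)T): (r − q) = ln(F/S)/T
ln(665.1/662.7) = ln(1.003622) = 0.003615
(r − q) = 0.003615 / (166/365) = 0.007949
r = ln(F/S)/T + q = 0.007949 + 0.0439 = 0.051849
r = 5.18%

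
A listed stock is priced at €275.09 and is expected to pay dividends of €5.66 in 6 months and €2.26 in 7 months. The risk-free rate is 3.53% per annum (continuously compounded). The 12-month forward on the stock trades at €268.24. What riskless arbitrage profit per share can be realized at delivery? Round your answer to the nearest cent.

€8.68 per share

PV(dividends) I = 5.66·e^(−0.0353·6/12) + 2.26·e^(−0.0353·7/12) = 7.7749
Fair forward F* = (S − I)·e^(rT) = (275.09 − 7.7749)·e^0.035300 = 267.3151 × 1.035930 = 276.9197
Market €268.24 < fair 276.9197: forward underpriced → reverse cash-and-carry (short the stock, invest proceeds at r, pay the dividends, go long the forward).
Profit at T = |F_mkt − F*| = |268.24 − 276.9197| = €8.68 per share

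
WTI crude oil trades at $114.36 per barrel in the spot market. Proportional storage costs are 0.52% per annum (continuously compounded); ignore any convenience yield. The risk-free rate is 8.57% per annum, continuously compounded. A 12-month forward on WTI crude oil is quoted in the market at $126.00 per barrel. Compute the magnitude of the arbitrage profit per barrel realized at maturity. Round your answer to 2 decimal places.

Fair forward: F* = S·e^(carry·T), with carry = (r + u) = 0.0857 + 0.0052 = 0.0909
F* = 114.36 · e^(0.0909 × 12/12) = 114.36 · e^0.090900 = 114.36 × 1.095159 = $125.2424
Market $126.00 > fair $125.2424: forward overpriced → cash-and-carry (buy spot, short the forward).
At maturity, profit = |F_mkt − F*| = |126.00 − 125.2424| = $0.76 per barrel

$0.76 per barrel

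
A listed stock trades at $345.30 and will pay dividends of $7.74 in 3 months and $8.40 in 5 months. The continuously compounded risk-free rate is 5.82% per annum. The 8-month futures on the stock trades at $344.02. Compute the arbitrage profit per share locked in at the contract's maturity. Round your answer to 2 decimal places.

$1.51 per share

PV(dividends) I = 7.74·e^(−0.0582·3/12) + 8.40·e^(−0.0582·5/12) = 15.8269
Fair futures F* = (S − I)·e^(rT) = (345.30 − 15.8269)·e^0.038800 = 329.4731 × 1.039563 = 342.5080
Market $344.02 > fair 342.5080: forward overpriced → cash-and-carry (borrow at r, buy the stock and collect the dividends, short the forward).
Profit at T = |F_mkt − F*| = |344.02 − 342.5080| = $1.51 per share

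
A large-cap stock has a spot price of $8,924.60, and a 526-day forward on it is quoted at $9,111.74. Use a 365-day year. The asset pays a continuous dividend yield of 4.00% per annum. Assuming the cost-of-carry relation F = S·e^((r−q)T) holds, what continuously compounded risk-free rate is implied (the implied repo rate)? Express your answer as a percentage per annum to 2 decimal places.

From F = S·e^((r−q)T): (r − q) = ln(F/S)/T
ln(9111.74/8924.60) = ln(1.020969) = 0.020752
(r − q) = 0.020752 / (526/365) = 0.014400
r = ln(F/S)/T + q = 0.014400 + 0.0400 = 0.054400
r = 5.44%

5.44%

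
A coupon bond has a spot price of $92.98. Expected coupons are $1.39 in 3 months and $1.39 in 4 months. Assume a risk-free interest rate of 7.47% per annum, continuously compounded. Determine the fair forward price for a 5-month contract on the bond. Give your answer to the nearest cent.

$93.11

PV(coupons) I = 1.39·e^(−0.0747·3/12) + 1.39·e^(−0.0747·4/12)
I = 1.3643 + 1.3558 = 2.7201
F = (S − I)·e^(rT) = (92.98 − 2.7201) · e^(0.0747·5/12)
= 90.2599 · e^0.031125 = 90.2599 × 1.031614 = $93.11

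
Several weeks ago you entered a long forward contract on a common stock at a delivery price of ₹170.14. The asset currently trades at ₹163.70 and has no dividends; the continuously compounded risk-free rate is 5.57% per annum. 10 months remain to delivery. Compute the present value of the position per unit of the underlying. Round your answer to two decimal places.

₹1.28

Current fair forward for the remaining 10 months: F = S·e^(r·T), r = 0.0557
F = 163.70 · e^(0.0557 × 10/12) = 163.70 × 1.047511 = 171.4776
Value of long forward = (F − K)·e^(−rT) = (171.4776 − 170.14) · e^(−0.0557·10/12)
= 1.3376 × 0.954644 = 1.28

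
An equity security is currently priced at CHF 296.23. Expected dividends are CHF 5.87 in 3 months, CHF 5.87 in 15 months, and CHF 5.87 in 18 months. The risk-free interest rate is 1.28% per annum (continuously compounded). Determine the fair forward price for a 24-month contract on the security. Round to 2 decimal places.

PV(dividends) I = 5.87·e^(−0.0128·3/12) + 5.87·e^(−0.0128·15/12) + 5.87·e^(−0.0128·18/12)
I = 5.8512 + 5.7768 + 5.7584 = 17.3864
F = (S − I)·e^(rT) = (296.23 − 17.3864) · e^(0.0128·24/12)
= 278.8436 · e^0.025600 = 278.8436 × 1.025930 = CHF 286.07

CHF 286.07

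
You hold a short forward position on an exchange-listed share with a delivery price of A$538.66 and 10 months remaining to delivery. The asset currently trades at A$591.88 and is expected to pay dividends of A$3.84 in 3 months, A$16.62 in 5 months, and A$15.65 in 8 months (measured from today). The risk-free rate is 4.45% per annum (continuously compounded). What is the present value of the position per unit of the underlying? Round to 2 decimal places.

PV(remaining dividends) I = 3.84·e^(−0.0445·3/12) + 16.62·e^(−0.0445·5/12) + 15.65·e^(−0.0445·8/12) = 35.3047
Current forward F = (S − I)·e^(rT) = (591.88 − 35.3047)·e^(0.0445·10/12) = 556.5753 × 1.037779 = 577.6022
Value (long) = (F − K)·e^(−rT) = (577.6022 − 538.66) × 0.963596 = 37.5245
Short position value = −(long value) = -A$37.52

-A$37.52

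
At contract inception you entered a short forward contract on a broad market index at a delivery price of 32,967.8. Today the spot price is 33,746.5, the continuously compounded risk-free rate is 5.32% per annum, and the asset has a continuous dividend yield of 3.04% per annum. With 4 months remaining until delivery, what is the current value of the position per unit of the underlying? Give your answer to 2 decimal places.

-1017.94

Current fair forward for the remaining 4 months: F = S·e^((r − q)·T), (r − q) = 0.0532 − 0.0304 = 0.0228
F = 33746.5 · e^(0.0228 × 4/12) = 33746.5 × 1.00762895 = 34003.9504
Value of long forward = (F − K)·e^(−rT) = (34003.9504 − 32967.8) · e^(−0.0532·4/12)
= 1036.1504 × 0.98242298 = 1017.94
Short position value = −(long value) = -1017.94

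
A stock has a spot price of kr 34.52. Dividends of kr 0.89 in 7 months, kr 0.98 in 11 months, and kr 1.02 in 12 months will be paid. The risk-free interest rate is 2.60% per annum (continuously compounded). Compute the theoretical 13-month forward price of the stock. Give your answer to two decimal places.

PV(dividends) I = 0.89·e^(−0.0260·7/12) + 0.98·e^(−0.0260·11/12) + 1.02·e^(−0.0260·12/12)
I = 0.8766 + 0.9569 + 0.9938 = 2.8273
F = (S − I)·e^(rT) = (34.52 − 2.8273) · e^(0.0260·13/12)
= 31.6927 · e^0.028167 = 31.6927 × 1.028567 = kr 32.60

kr 32.60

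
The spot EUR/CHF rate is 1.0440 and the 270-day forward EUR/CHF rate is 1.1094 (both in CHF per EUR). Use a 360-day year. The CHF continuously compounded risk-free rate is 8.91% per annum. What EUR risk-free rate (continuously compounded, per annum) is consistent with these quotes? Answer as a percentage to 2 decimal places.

F = S·e^((r_CHF − r_EUR)T) ⇒ r_EUR = r_CHF − ln(F/S)/T
ln(1.1094/1.0440) = 0.060760; /(270/360) = 0.081013
r_EUR = 0.0891 − 0.081013 = 0.008087
r_EUR = 0.81%

0.81%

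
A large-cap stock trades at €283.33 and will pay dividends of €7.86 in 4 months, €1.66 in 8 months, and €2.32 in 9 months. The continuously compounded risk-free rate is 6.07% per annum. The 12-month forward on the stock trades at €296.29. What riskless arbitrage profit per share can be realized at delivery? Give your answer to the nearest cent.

PV(dividends) I = 7.86·e^(−0.0607·4/12) + 1.66·e^(−0.0607·8/12) + 2.32·e^(−0.0607·9/12) = 11.5135
Fair forward F* = (S − I)·e^(rT) = (283.33 − 11.5135)·e^0.060700 = 271.8165 × 1.062580 = 288.8268
Market €296.29 > fair 288.8268: forward overpriced → cash-and-carry (borrow at r, buy the stock and collect the dividends, short the forward).
Profit at T = |F_mkt − F*| = |296.29 − 288.8268| = €7.46 per share

€7.46 per share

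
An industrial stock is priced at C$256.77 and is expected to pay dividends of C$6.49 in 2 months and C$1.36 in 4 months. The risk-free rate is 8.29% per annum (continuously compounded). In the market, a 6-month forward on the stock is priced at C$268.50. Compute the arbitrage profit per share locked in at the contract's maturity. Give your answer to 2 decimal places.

C$8.91 per share

PV(dividends) I = 6.49·e^(−0.0829·2/12) + 1.36·e^(−0.0829·4/12) = 7.7239
Fair forward F* = (S − I)·e^(rT) = (256.77 − 7.7239)·e^0.041450 = 249.0461 × 1.042321 = 259.5860
Market C$268.50 > fair 259.5860: forward overpriced → cash-and-carry (borrow at r, buy the stock and collect the dividends, short the forward).
Profit at T = |F_mkt − F*| = |268.50 − 259.5860| = C$8.91 per share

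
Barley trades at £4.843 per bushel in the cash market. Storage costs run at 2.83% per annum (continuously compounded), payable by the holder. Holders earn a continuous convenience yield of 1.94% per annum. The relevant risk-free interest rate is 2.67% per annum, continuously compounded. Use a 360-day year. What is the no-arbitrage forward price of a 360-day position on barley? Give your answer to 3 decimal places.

£5.019 per bushel

Net carry = r + u − y = 0.0267 + 0.0283 − 0.0194 = 0.0356
F = S·e^((r+u−y)T) = 4.843 · e^(0.0356 × 360/360) = 4.843 · e^0.035600
= 4.843 × 1.036241 = £5.019 per bushel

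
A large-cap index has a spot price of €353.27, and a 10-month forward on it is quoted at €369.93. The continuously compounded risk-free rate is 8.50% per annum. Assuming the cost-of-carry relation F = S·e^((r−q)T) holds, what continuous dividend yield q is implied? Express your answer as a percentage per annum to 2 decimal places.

2.97%

From F = S·e^((r−q)T): (r − q) = ln(F/S)/T
ln(369.93/353.27) = ln(1.047159) = 0.046081
(r − q) = 0.046081 / (10/12) = 0.055297
q = r − ln(F/S)/T = 0.0850 − 0.055297 = 0.029703
q = 2.97%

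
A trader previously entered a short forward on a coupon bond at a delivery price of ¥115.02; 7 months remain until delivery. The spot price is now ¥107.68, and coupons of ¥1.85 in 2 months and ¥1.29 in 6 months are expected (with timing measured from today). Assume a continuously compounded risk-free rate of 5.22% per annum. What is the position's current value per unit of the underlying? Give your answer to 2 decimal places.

PV(remaining coupons) I = 1.85·e^(−0.0522·2/12) + 1.29·e^(−0.0522·6/12) = 3.0907
Current forward F = (S − I)·e^(rT) = (107.68 − 3.0907)·e^(0.0522·7/12) = 104.5893 × 1.030918 = 107.8230
Value (long) = (F − K)·e^(−rT) = (107.8230 − 115.02) × 0.970009 = -6.9812
Short position value = −(long value) = ¥6.98

¥6.98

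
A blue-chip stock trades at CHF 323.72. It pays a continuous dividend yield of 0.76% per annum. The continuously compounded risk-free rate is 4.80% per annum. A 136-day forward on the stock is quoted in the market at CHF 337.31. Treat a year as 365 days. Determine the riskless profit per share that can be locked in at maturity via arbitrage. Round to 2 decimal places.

CHF 8.68 per share

Fair forward: F* = S·e^(carry·T), with carry = (r − q) = 0.0480 − 0.0076 = 0.0404
F* = 323.72 · e^(0.0404 × 136/365) = 323.72 · e^0.015053 = 323.72 × 1.015167 = CHF 328.6299
Market CHF 337.31 > fair CHF 328.6299: forward overpriced → cash-and-carry (buy spot, short the forward).
At maturity, profit = |F_mkt − F*| = |337.31 − 328.6299| = CHF 8.68 per share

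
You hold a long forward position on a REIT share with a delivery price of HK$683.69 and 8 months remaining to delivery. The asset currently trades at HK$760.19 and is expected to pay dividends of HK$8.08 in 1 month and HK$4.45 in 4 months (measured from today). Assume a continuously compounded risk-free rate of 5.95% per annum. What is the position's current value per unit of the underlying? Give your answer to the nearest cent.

HK$90.69

PV(remaining dividends) I = 8.08·e^(−0.0595·1/12) + 4.45·e^(−0.0595·4/12) = 12.4026
Current forward F = (S − I)·e^(rT) = (760.19 − 12.4026)·e^(0.0595·8/12) = 747.7874 × 1.040464 = 778.0459
Value (long) = (F − K)·e^(−rT) = (778.0459 − 683.69) × 0.961110 = 90.6864
Value = HK$90.69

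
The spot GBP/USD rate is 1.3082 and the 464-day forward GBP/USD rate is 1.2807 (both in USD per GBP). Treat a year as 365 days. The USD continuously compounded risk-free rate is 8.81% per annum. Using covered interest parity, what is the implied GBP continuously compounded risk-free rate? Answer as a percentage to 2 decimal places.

10.48%

F = S·e^((r_USD − r_GBP)T) ⇒ r_GBP = r_USD − ln(F/S)/T
ln(1.2807/1.3082) = -0.021245; /(464/365) = -0.016712
r_GBP = 0.0881 + 0.016712 = 0.104812
r_GBP = 10.48%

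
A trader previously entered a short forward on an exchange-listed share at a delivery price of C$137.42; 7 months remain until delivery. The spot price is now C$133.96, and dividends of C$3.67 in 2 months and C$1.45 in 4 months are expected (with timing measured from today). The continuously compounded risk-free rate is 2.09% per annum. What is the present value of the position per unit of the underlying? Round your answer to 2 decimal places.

C$6.89

PV(remaining dividends) I = 3.67·e^(−0.0209·2/12) + 1.45·e^(−0.0209·4/12) = 5.0972
Current forward F = (S − I)·e^(rT) = (133.96 − 5.0972)·e^(0.0209·7/12) = 128.8628 × 1.012266 = 130.4434
Value (long) = (F − K)·e^(−rT) = (130.4434 − 137.42) × 0.987882 = -6.8921
Short position value = −(long value) = C$6.89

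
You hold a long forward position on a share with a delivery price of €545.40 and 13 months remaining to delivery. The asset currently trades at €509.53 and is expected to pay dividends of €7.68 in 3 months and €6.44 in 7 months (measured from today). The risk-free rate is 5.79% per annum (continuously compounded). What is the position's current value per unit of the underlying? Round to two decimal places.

-€16.51

PV(remaining dividends) I = 7.68·e^(−0.0579·3/12) + 6.44·e^(−0.0579·7/12) = 13.7958
Current forward F = (S − I)·e^(rT) = (509.53 − 13.7958)·e^(0.0579·13/12) = 495.7342 × 1.064734 = 527.8251
Value (long) = (F − K)·e^(−rT) = (527.8251 − 545.40) × 0.939202 = -16.5064
Value = -€16.51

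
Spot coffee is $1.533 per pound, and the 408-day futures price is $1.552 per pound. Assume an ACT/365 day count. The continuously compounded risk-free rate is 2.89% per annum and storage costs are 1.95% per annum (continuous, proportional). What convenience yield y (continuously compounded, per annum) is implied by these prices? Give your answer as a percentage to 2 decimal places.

F = S·e^((r+u−y)T) ⇒ (r+u−y) = ln(F/S)/T
ln(1.552/1.533) = 0.012318; /T ⇒ 0.011020
y = r + u − ln(F/S)/T = 0.0289 + 0.0195 − 0.011020 = 0.037380
y = 3.74%

3.74%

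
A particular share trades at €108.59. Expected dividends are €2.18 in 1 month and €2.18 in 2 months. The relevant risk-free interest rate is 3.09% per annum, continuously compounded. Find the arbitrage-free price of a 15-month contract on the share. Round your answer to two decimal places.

€108.35

PV(dividends) I = 2.18·e^(−0.0309·1/12) + 2.18·e^(−0.0309·2/12)
I = 2.1744 + 2.1688 = 4.3432
F = (S − I)·e^(rT) = (108.59 − 4.3432) · e^(0.0309·15/12)
= 104.2468 · e^0.038625 = 104.2468 × 1.039381 = €108.35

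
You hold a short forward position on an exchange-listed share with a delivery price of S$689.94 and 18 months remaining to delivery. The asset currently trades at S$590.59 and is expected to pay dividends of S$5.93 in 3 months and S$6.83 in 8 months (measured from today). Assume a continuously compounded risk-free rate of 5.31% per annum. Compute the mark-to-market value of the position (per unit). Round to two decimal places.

PV(remaining dividends) I = 5.93·e^(−0.0531·3/12) + 6.83·e^(−0.0531·8/12) = 12.4442
Current forward F = (S − I)·e^(rT) = (590.59 − 12.4442)·e^(0.0531·18/12) = 578.1458 × 1.082908 = 626.0787
Value (long) = (F − K)·e^(−rT) = (626.0787 − 689.94) × 0.923439 = -58.9720
Short position value = −(long value) = S$58.97

S$58.97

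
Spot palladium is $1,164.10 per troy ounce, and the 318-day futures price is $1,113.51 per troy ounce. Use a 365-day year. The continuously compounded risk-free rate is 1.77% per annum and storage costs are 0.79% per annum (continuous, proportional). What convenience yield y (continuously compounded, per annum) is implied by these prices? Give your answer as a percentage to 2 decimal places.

7.66%

F = S·e^((r+u−y)T) ⇒ (r+u−y) = ln(F/S)/T
ln(1113.51/1164.10) = -0.044431; /T ⇒ -0.050998
y = r + u − ln(F/S)/T = 0.0177 + 0.0079 + 0.050998 = 0.076598
y = 7.66%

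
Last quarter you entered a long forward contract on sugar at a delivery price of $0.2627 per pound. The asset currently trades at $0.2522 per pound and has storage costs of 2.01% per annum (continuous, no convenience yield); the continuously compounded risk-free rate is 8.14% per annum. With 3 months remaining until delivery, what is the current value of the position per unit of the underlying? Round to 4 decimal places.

Current fair forward for the remaining 3 months: F = S·e^((r + u)·T), (r + u) = 0.0814 + 0.0201 = 0.1015
F = 0.2522 · e^(0.1015 × 3/12) = 0.2522 × 1.025700 = 0.2587
Value of long forward = (F − K)·e^(−rT) = (0.2587 − 0.2627) · e^(−0.0814·3/12)
= -0.0040 × 0.979856 = -0.0039

-$0.0039 per pound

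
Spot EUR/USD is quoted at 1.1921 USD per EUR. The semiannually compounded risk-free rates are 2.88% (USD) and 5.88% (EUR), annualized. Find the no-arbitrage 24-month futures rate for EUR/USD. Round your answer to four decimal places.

1.1241

By covered interest parity, F = S · (1+r_USD/2)^(2T) / (1+r_EUR/2)^(2T)
= 1.1921 × 1.058856 / 1.122889 = 1.1921 × 0.942975
F = 1.1241 USD per EUR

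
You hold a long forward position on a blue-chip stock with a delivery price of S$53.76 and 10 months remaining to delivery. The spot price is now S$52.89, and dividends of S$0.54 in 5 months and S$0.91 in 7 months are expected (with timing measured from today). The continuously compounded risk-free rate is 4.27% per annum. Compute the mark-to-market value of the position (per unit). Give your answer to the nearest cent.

PV(remaining dividends) I = 0.54·e^(−0.0427·5/12) + 0.91·e^(−0.0427·7/12) = 1.4181
Current forward F = (S − I)·e^(rT) = (52.89 − 1.4181)·e^(0.0427·10/12) = 51.4719 × 1.036224 = 53.3364
Value (long) = (F − K)·e^(−rT) = (53.3364 − 53.76) × 0.965042 = -0.4088
Value = -S$0.41

-S$0.41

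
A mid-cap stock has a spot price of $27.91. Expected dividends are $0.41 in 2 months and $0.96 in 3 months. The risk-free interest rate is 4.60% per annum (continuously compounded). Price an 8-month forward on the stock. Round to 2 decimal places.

PV(dividends) I = 0.41·e^(−0.0460·2/12) + 0.96·e^(−0.0460·3/12)
I = 0.4069 + 0.9490 = 1.3559
F = (S − I)·e^(rT) = (27.91 − 1.3559) · e^(0.0460·8/12)
= 26.5541 · e^0.030667 = 26.5541 × 1.031142 = $27.38

$27.38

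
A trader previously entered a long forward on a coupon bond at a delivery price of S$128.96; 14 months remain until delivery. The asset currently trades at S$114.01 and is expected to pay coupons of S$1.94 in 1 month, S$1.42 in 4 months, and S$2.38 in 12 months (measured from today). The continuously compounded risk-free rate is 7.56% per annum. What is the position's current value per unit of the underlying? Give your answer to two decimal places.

PV(remaining coupons) I = 1.94·e^(−0.0756·1/12) + 1.42·e^(−0.0756·4/12) + 2.38·e^(−0.0756·12/12) = 5.5192
Current forward F = (S − I)·e^(rT) = (114.01 − 5.5192)·e^(0.0756·14/12) = 108.4908 × 1.092207 = 118.4944
Value (long) = (F − K)·e^(−rT) = (118.4944 − 128.96) × 0.915578 = -9.5821
Value = -S$9.58

-S$9.58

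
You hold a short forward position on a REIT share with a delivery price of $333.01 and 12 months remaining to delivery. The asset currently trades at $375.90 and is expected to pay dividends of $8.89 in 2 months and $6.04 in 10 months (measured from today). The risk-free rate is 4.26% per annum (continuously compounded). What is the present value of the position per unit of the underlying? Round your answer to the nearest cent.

-$42.12

PV(remaining dividends) I = 8.89·e^(−0.0426·2/12) + 6.04·e^(−0.0426·10/12) = 14.6564
Current forward F = (S − I)·e^(rT) = (375.90 − 14.6564)·e^(0.0426·12/12) = 361.2436 × 1.043520 = 376.9649
Value (long) = (F − K)·e^(−rT) = (376.9649 − 333.01) × 0.958295 = 42.1218
Short position value = −(long value) = -$42.12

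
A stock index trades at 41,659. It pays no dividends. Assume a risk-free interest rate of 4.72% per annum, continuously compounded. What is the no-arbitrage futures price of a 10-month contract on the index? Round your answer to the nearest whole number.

F = S·e^(rT) = 41659 · e^(0.0472 × 10/12)
= 41659 · e^0.039333 = 41659 × 1.040117
F = 43,330

43,330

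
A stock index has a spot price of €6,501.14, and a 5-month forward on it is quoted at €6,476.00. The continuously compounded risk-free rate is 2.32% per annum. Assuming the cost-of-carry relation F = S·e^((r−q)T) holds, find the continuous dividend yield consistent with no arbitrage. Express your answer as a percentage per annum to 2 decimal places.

From F = S·e^((r−q)T): (r − q) = ln(F/S)/T
ln(6476.00/6501.14) = ln(0.996133) = -0.003874
(r − q) = -0.003874 / (5/12) = -0.009298
q = r − ln(F/S)/T = 0.0232 + 0.009298 = 0.032498
q = 3.25%

3.25%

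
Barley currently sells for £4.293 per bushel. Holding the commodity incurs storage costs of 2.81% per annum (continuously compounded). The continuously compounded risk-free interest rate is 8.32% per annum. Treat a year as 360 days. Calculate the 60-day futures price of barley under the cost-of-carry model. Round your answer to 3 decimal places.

Net carry = r + u − y = 0.0832 + 0.0281 − 0.0000 = 0.1113
F = S·e^((r+u−y)T) = 4.293 · e^(0.1113 × 60/360) = 4.293 · e^0.018550
= 4.293 × 1.018723 = £4.373 per bushel

£4.373 per bushel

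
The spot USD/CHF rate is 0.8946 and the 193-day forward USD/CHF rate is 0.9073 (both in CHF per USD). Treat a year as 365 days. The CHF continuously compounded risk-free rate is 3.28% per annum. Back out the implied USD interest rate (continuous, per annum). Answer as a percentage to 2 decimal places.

0.61%

F = S·e^((r_CHF − r_USD)T) ⇒ r_USD = r_CHF − ln(F/S)/T
ln(0.9073/0.8946) = 0.014096; /(193/365) = 0.026658
r_USD = 0.0328 − 0.026658 = 0.006142
r_USD = 0.61%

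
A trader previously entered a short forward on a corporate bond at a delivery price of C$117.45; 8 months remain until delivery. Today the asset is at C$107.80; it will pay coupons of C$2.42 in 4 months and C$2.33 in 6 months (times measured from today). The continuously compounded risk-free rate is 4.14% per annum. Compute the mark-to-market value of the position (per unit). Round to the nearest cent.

C$11.12

PV(remaining coupons) I = 2.42·e^(−0.0414·4/12) + 2.33·e^(−0.0414·6/12) = 4.6691
Current forward F = (S − I)·e^(rT) = (107.80 − 4.6691)·e^(0.0414·8/12) = 103.1309 × 1.027984 = 106.0169
Value (long) = (F − K)·e^(−rT) = (106.0169 − 117.45) × 0.972777 = -11.1219
Short position value = −(long value) = C$11.12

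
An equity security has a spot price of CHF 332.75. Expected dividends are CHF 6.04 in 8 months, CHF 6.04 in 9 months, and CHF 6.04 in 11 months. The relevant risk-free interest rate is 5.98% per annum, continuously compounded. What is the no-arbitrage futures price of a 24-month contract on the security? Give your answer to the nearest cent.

CHF 355.53

PV(dividends) I = 6.04·e^(−0.0598·8/12) + 6.04·e^(−0.0598·9/12) + 6.04·e^(−0.0598·11/12)
I = 5.8039 + 5.7751 + 5.7178 = 17.2968
F = (S − I)·e^(rT) = (332.75 − 17.2968) · e^(0.0598·24/12)
= 315.4532 · e^0.119600 = 315.4532 × 1.127046 = CHF 355.53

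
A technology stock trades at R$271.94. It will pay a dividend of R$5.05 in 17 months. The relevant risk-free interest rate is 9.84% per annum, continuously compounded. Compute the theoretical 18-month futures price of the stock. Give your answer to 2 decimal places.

R$310.10

PV(dividends) I = 5.05·e^(−0.0984·17/12)
I = 4.3929
F = (S − I)·e^(rT) = (271.94 − 4.3929) · e^(0.0984·18/12)
= 267.5471 · e^0.147600 = 267.5471 × 1.159049 = R$310.10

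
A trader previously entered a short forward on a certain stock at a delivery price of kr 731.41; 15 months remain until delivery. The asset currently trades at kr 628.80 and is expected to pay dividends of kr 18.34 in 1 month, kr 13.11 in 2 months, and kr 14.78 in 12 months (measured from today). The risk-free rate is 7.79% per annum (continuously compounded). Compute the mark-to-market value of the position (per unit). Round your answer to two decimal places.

PV(remaining dividends) I = 18.34·e^(−0.0779·1/12) + 13.11·e^(−0.0779·2/12) + 14.78·e^(−0.0779·12/12) = 44.8346
Current forward F = (S − I)·e^(rT) = (628.80 − 44.8346)·e^(0.0779·15/12) = 583.9654 × 1.102274 = 643.6899
Value (long) = (F − K)·e^(−rT) = (643.6899 − 731.41) × 0.907216 = -79.5811
Short position value = −(long value) = kr 79.58

kr 79.58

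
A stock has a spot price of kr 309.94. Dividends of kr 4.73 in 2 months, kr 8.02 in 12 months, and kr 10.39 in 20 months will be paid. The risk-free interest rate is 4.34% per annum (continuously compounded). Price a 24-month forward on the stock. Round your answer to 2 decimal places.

PV(dividends) I = 4.73·e^(−0.0434·2/12) + 8.02·e^(−0.0434·12/12) + 10.39·e^(−0.0434·20/12)
I = 4.6959 + 7.6794 + 9.6650 = 22.0403
F = (S − I)·e^(rT) = (309.94 − 22.0403) · e^(0.0434·24/12)
= 287.8997 · e^0.086800 = 287.8997 × 1.090679 = kr 314.01

kr 314.01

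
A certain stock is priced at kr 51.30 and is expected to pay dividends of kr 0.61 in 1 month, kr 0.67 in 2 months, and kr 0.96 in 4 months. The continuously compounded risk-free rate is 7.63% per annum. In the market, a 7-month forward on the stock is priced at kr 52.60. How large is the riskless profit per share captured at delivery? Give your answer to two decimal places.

kr 1.27 per share

PV(dividends) I = 0.61·e^(−0.0763·1/12) + 0.67·e^(−0.0763·2/12) + 0.96·e^(−0.0763·4/12) = 2.2036
Fair forward F* = (S − I)·e^(rT) = (51.30 − 2.2036)·e^0.044508 = 49.0964 × 1.045513 = 51.3309
Market kr 52.60 > fair 51.3309: forward overpriced → cash-and-carry (borrow at r, buy the stock and collect the dividends, short the forward).
Profit at T = |F_mkt − F*| = |52.60 − 51.3309| = kr 1.27 per share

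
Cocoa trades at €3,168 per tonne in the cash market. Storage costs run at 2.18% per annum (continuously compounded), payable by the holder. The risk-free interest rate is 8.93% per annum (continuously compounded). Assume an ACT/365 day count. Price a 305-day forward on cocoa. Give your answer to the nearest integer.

€3,476 per tonne

Net carry = r + u − y = 0.0893 + 0.0218 − 0.0000 = 0.1111
F = S·e^((r+u−y)T) = 3168 · e^(0.1111 × 305/365) = 3168 · e^0.092837
= 3168 × 1.097283 = €3,476 per tonne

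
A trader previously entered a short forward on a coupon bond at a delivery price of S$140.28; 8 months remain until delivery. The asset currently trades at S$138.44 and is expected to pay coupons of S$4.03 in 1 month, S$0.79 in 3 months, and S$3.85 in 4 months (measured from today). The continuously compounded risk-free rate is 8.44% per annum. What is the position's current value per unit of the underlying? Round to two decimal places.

PV(remaining coupons) I = 4.03·e^(−0.0844·1/12) + 0.79·e^(−0.0844·3/12) + 3.85·e^(−0.0844·4/12) = 8.5185
Current forward F = (S − I)·e^(rT) = (138.44 − 8.5185)·e^(0.0844·8/12) = 129.9215 × 1.057880 = 137.4414
Value (long) = (F − K)·e^(−rT) = (137.4414 − 140.28) × 0.945287 = -2.6833
Short position value = −(long value) = S$2.68

S$2.68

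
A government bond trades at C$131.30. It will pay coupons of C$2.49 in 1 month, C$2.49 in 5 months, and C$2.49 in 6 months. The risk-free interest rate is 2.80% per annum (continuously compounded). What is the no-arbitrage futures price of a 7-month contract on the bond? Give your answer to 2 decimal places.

PV(coupons) I = 2.49·e^(−0.0280·1/12) + 2.49·e^(−0.0280·5/12) + 2.49·e^(−0.0280·6/12)
I = 2.4842 + 2.4611 + 2.4554 = 7.4007
F = (S − I)·e^(rT) = (131.30 − 7.4007) · e^(0.0280·7/12)
= 123.8993 · e^0.016333 = 123.8993 × 1.016467 = C$125.94

C$125.94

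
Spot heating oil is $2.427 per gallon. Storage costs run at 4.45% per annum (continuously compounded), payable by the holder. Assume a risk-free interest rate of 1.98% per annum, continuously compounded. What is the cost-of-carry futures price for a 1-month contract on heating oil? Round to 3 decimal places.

Net carry = r + u − y = 0.0198 + 0.0445 − 0.0000 = 0.0643
F = S·e^((r+u−y)T) = 2.427 · e^(0.0643 × 1/12) = 2.427 · e^0.005358
= 2.427 × 1.005372 = $2.440 per gallon

$2.440 per gallon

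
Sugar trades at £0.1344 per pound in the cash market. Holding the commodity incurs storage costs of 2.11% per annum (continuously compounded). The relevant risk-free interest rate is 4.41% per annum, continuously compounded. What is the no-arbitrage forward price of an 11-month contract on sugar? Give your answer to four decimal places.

£0.1427 per pound

Net carry = r + u − y = 0.0441 + 0.0211 − 0.0000 = 0.0652
F = S·e^((r+u−y)T) = 0.1344 · e^(0.0652 × 11/12) = 0.1344 · e^0.059767
= 0.1344 × 1.061589 = £0.1427 per pound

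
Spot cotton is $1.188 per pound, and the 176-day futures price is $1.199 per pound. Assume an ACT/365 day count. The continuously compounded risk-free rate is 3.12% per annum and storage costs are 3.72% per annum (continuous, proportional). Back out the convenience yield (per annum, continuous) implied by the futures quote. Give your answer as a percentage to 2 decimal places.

F = S·e^((r+u−y)T) ⇒ (r+u−y) = ln(F/S)/T
ln(1.199/1.188) = 0.009217; /T ⇒ 0.019115
y = r + u − ln(F/S)/T = 0.0312 + 0.0372 − 0.019115 = 0.049285
y = 4.93%

4.93%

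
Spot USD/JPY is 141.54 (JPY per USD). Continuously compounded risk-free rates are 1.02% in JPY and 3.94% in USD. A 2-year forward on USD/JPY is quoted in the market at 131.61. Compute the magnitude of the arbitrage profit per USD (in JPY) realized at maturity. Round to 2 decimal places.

Fair forward: F* = S·e^(carry·T), with carry = (r_JPY − r_USD) = 0.0102 − 0.0394 = -0.0292
F* = 141.54 · e^(-0.0292 × 2) = 141.54 · e^-0.058400 = 141.54 × 0.943273 = 133.5109
Market 131.61 < fair 133.5109: forward underpriced → reverse cash-and-carry (short spot, go long the forward).
At maturity, profit = |F_mkt − F*| = |131.61 − 133.5109| = 1.90 per USD (in JPY)

1.90 per USD (in JPY)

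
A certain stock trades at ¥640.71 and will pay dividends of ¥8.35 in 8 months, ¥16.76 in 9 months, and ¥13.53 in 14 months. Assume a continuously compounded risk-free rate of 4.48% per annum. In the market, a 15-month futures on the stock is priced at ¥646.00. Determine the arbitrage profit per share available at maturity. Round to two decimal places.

PV(dividends) I = 8.35·e^(−0.0448·8/12) + 16.76·e^(−0.0448·9/12) + 13.53·e^(−0.0448·14/12) = 37.1515
Fair futures F* = (S − I)·e^(rT) = (640.71 − 37.1515)·e^0.056000 = 603.5585 × 1.057598 = 638.3223
Market ¥646.00 > fair 638.3223: forward overpriced → cash-and-carry (borrow at r, buy the stock and collect the dividends, short the forward).
Profit at T = |F_mkt − F*| = |646.00 − 638.3223| = ¥7.68 per share

¥7.68 per share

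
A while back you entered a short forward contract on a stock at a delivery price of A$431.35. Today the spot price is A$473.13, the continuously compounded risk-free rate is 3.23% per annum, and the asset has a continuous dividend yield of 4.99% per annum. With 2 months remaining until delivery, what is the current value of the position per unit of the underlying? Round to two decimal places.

Current fair forward for the remaining 2 months: F = S·e^((r − q)·T), (r − q) = 0.0323 − 0.0499 = -0.0176
F = 473.13 · e^(-0.0176 × 2/12) = 473.13 × 0.997071 = 471.7442
Value of long forward = (F − K)·e^(−rT) = (471.7442 − 431.35) · e^(−0.0323·2/12)
= 40.3942 × 0.994631 = 40.18
Short position value = −(long value) = -A$40.18

-A$40.18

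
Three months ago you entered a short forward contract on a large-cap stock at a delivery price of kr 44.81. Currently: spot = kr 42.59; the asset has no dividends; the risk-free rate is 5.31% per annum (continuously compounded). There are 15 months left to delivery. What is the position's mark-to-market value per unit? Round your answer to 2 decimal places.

Current fair forward for the remaining 15 months: F = S·e^(r·T), r = 0.0531
F = 42.59 · e^(0.0531 × 15/12) = 42.59 × 1.068627 = 45.5128
Value of long forward = (F − K)·e^(−rT) = (45.5128 − 44.81) · e^(−0.0531·15/12)
= 0.7028 × 0.935780 = 0.66
Short position value = −(long value) = -kr 0.66

-kr 0.66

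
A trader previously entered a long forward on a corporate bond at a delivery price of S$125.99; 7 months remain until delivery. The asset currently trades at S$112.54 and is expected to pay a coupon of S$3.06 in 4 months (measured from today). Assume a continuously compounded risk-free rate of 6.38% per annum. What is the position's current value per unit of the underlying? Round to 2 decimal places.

-S$11.84

PV(remaining coupons) I = 3.06·e^(−0.0638·4/12) = 2.9956
Current forward F = (S − I)·e^(rT) = (112.54 − 2.9956)·e^(0.0638·7/12) = 109.5444 × 1.037918 = 113.6981
Value (long) = (F − K)·e^(−rT) = (113.6981 − 125.99) × 0.963467 = -11.8428
Value = -S$11.84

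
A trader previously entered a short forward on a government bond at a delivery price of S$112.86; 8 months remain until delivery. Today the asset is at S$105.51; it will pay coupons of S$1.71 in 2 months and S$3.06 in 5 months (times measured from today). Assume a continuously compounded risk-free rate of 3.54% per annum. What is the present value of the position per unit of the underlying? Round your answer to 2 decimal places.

PV(remaining coupons) I = 1.71·e^(−0.0354·2/12) + 3.06·e^(−0.0354·5/12) = 4.7151
Current forward F = (S − I)·e^(rT) = (105.51 − 4.7151)·e^(0.0354·8/12) = 100.7949 × 1.023881 = 103.2020
Value (long) = (F − K)·e^(−rT) = (103.2020 − 112.86) × 0.976676 = -9.4327
Short position value = −(long value) = S$9.43

S$9.43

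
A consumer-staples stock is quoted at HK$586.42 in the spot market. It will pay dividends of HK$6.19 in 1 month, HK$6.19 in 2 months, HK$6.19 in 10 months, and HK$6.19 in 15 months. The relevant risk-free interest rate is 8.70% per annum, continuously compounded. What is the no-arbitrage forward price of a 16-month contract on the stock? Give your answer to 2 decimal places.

PV(dividends) I = 6.19·e^(−0.0870·1/12) + 6.19·e^(−0.0870·2/12) + 6.19·e^(−0.0870·10/12) + 6.19·e^(−0.0870·15/12)
I = 6.1453 + 6.1009 + 5.7571 + 5.5521 = 23.5554
F = (S − I)·e^(rT) = (586.42 − 23.5554) · e^(0.0870·16/12)
= 562.8646 · e^0.116000 = 562.8646 × 1.122996 = HK$632.09

HK$632.09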